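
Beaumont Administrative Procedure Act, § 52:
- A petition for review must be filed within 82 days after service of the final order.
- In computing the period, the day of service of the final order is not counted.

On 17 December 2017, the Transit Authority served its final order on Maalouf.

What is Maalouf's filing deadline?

March 9, 2018

82 days after 17 December 2017 is March 9, 2018.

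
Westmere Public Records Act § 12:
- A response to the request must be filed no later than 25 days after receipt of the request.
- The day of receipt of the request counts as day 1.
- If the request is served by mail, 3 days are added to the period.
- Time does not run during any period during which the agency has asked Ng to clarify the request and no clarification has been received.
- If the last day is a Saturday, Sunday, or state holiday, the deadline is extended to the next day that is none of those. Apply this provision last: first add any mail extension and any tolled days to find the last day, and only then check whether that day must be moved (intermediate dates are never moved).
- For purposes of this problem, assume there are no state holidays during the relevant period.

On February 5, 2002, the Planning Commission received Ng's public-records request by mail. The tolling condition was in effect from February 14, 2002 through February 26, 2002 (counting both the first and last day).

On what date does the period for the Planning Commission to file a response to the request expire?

March 18, 2002

Counting February 5, 2002 as day 1, day 25 is March 1, 2002.
Service was by mail, adding 3 days: March 1, 2002 + 3 days = March 4, 2002.
From February 14, 2002 through February 26, 2002 inclusive is 13 days; tolling adds 13 days: March 4, 2002 + 13 days = March 17, 2002.
March 17, 2002 is Sunday. The next qualifying day is March 18, 2002.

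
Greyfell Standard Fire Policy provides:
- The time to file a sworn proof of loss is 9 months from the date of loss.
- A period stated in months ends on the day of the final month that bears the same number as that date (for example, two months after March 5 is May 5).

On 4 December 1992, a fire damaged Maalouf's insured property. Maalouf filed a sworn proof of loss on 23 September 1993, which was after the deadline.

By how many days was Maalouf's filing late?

19 days

9 months after 4 December 1992 is September 4, 1993.
The deadline is September 4, 1993; from September 4, 1993 to September 23, 1993 is 19 days.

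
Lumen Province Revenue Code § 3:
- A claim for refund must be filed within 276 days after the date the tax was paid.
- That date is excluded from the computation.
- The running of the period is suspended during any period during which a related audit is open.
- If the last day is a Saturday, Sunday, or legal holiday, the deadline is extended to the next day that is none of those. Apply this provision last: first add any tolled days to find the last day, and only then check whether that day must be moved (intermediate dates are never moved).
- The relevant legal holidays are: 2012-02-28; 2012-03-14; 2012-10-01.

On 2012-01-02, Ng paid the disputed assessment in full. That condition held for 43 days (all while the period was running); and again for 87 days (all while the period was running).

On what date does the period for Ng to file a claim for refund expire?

276 days after 2012-01-02 is October 4, 2012.
Tolling adds 43 days: October 4, 2012 + 43 days = November 16, 2012.
Tolling adds 87 days: November 16, 2012 + 87 days = February 11, 2013.
February 11, 2013 is a Monday and not a legal holiday, so no extension applies.

February 11, 2013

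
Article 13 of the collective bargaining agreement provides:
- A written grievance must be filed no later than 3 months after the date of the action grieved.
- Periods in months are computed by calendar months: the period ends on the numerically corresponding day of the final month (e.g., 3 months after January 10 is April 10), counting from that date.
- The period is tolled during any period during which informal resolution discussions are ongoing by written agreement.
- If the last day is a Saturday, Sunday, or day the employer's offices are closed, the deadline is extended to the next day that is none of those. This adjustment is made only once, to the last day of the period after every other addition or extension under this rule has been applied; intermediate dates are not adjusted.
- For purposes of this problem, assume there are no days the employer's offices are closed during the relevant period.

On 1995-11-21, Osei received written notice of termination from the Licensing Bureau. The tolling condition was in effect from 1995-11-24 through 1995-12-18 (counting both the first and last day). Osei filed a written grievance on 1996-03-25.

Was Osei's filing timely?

No

3 months after 1995-11-21 is February 21, 1996.
From November 24, 1995 through December 18, 1995 inclusive is 25 days; tolling adds 25 days: February 21, 1996 + 25 days = March 17, 1996.
March 17, 1996 is Sunday. The next qualifying day is March 18, 1996.
The deadline is March 18, 1996; the filing on March 25, 1996 is after that date.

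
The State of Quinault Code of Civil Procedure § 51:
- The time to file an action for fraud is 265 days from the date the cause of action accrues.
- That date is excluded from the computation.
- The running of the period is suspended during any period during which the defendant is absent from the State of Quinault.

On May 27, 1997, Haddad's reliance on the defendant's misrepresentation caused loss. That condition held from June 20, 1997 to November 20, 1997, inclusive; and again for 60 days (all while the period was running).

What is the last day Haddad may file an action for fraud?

September 18, 1998

265 days after May 27, 1997 is February 16, 1998.
From June 20, 1997 through November 20, 1997 inclusive is 154 days; tolling adds 154 days: February 16, 1998 + 154 days = July 20, 1998.
Tolling adds 60 days: July 20, 1998 + 60 days = September 18, 1998.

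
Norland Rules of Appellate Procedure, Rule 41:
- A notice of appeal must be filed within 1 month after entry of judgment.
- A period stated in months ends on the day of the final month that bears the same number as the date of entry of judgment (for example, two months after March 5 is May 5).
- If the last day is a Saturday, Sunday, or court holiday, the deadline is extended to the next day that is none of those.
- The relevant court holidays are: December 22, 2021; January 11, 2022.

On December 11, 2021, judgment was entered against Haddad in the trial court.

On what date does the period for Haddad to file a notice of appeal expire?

1 month after December 11, 2021 is January 11, 2022.
January 11, 2022 is a listed holiday. The next qualifying day is January 12, 2022.

January 12, 2022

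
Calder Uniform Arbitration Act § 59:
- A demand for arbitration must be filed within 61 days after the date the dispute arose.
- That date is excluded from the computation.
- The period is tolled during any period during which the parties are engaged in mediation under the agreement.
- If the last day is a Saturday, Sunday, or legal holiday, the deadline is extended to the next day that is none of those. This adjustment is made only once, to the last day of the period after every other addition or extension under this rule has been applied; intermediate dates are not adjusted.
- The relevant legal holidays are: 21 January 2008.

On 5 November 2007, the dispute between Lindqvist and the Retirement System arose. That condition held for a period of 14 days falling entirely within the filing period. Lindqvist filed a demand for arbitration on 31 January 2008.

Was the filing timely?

No

61 days after 5 November 2007 is January 5, 2008.
Tolling adds 14 days: January 5, 2008 + 14 days = January 19, 2008.
January 19, 2008 is Saturday; January 20, 2008 is Sunday; January 21, 2008 is a listed holiday. The next qualifying day is January 22, 2008.
The deadline is January 22, 2008; the filing on January 31, 2008 is after that date.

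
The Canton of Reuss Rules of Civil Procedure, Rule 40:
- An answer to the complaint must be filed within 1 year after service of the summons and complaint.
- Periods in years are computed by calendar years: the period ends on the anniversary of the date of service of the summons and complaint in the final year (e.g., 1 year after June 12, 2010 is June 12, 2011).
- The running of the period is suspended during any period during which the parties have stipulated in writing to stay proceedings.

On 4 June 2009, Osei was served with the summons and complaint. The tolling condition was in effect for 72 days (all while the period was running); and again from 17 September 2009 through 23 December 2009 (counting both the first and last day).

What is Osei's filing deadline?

1 year after 4 June 2009 is June 4, 2010.
Tolling adds 72 days: June 4, 2010 + 72 days = August 15, 2010.
From September 17, 2009 through December 23, 2009 inclusive is 98 days; tolling adds 98 days: August 15, 2010 + 98 days = November 21, 2010.

November 21, 2010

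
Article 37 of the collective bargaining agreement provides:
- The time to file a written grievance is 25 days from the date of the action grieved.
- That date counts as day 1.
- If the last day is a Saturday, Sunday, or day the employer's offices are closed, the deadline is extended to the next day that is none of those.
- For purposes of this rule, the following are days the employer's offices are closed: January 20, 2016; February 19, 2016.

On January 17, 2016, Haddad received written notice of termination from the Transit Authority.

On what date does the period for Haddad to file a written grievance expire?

February 10, 2016

Counting January 17, 2016 as day 1, day 25 is February 10, 2016.
February 10, 2016 is a Wednesday and not a day the employer's offices are closed, so no extension applies.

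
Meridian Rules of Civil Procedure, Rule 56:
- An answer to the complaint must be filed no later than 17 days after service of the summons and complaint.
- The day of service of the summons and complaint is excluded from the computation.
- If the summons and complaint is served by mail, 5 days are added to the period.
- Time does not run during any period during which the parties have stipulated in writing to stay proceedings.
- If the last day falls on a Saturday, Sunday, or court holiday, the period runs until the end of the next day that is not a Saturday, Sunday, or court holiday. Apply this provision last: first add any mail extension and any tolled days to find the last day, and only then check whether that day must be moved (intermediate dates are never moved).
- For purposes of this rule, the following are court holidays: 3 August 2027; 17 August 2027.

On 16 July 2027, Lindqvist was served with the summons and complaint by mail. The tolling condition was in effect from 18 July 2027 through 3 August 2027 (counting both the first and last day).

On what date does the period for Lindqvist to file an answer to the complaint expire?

17 days after 16 July 2027 is August 2, 2027.
Service was by mail, adding 5 days: August 2, 2027 + 5 days = August 7, 2027.
From July 18, 2027 through August 3, 2027 inclusive is 17 days; tolling adds 17 days: August 7, 2027 + 17 days = August 24, 2027.
August 24, 2027 is a Tuesday and not a court holiday, so no extension applies.

August 24, 2027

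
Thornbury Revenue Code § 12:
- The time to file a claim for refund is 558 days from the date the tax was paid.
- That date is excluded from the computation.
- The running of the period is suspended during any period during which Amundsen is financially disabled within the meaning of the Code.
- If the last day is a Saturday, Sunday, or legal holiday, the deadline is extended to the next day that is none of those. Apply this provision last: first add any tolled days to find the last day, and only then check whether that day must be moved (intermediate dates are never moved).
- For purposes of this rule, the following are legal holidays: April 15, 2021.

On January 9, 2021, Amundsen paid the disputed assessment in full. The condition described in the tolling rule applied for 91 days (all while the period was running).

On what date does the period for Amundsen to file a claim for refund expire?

558 days after January 9, 2021 is July 21, 2022.
Tolling adds 91 days: July 21, 2022 + 91 days = October 20, 2022.
October 20, 2022 is a Thursday and not a legal holiday, so no extension applies.

October 20, 2022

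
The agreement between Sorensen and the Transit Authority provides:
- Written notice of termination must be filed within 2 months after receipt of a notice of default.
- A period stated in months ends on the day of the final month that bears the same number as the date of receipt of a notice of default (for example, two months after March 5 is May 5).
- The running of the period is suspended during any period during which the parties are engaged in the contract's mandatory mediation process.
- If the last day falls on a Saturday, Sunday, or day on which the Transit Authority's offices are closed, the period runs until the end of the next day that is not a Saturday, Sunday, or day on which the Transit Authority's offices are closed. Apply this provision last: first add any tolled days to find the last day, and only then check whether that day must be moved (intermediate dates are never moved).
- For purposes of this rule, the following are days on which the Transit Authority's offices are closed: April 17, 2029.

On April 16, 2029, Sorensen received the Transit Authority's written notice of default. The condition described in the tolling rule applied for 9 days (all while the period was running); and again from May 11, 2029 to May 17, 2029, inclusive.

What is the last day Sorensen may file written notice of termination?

July 2, 2029

2 months after April 16, 2029 is June 16, 2029.
Tolling adds 9 days: June 16, 2029 + 9 days = June 25, 2029.
From May 11, 2029 through May 17, 2029 inclusive is 7 days; tolling adds 7 days: June 25, 2029 + 7 days = July 2, 2029.
July 2, 2029 is a Monday and not a day on which the Transit Authority's offices are closed, so no extension applies.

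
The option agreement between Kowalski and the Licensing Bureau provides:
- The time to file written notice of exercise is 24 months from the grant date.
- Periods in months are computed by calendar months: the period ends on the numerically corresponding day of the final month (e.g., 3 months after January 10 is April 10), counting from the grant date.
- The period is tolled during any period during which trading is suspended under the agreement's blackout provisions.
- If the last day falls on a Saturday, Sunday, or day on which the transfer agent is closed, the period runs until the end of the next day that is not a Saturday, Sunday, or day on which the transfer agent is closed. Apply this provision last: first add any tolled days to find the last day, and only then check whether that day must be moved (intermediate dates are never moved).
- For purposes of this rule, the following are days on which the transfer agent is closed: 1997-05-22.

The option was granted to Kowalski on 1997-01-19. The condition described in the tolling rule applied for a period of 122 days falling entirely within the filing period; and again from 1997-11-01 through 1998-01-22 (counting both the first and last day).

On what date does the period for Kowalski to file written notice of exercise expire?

24 months after 1997-01-19 is January 19, 1999.
Tolling adds 122 days: January 19, 1999 + 122 days = May 21, 1999.
From November 1, 1997 through January 22, 1998 inclusive is 83 days; tolling adds 83 days: May 21, 1999 + 83 days = August 12, 1999.
August 12, 1999 is a Thursday and not a day on which the transfer agent is closed, so no extension applies.

August 12, 1999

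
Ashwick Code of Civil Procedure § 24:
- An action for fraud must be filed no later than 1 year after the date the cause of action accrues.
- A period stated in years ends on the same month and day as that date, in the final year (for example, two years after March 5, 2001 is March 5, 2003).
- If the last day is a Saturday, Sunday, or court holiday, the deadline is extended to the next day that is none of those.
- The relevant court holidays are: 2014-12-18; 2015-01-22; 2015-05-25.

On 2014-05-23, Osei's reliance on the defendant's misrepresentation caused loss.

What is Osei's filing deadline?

1 year after 2014-05-23 is May 23, 2015.
May 23, 2015 is Saturday; May 24, 2015 is Sunday; May 25, 2015 is a listed holiday. The next qualifying day is May 26, 2015.

May 26, 2015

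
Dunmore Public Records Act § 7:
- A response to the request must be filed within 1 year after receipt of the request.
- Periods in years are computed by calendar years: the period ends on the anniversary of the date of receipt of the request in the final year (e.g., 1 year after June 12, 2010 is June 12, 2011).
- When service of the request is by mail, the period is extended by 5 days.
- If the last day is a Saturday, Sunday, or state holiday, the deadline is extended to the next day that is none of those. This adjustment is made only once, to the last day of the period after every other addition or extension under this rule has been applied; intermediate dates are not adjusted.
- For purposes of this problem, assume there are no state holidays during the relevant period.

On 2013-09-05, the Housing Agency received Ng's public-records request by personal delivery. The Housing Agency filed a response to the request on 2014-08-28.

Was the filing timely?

1 year after 2013-09-05 is September 5, 2014.
Service was not by mail, so no mail extension applies.
September 5, 2014 is a Friday and not a state holiday, so no extension applies.
The deadline is September 5, 2014; the filing on August 28, 2014 is on or before that date.

Yes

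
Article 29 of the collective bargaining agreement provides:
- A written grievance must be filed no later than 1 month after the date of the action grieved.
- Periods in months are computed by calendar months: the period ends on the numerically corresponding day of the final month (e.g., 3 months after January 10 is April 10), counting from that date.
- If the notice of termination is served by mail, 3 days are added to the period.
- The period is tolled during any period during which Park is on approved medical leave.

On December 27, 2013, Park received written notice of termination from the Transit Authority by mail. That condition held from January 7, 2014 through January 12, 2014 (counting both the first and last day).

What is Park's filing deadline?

1 month after December 27, 2013 is January 27, 2014.
Service was by mail, adding 3 days: January 27, 2014 + 3 days = January 30, 2014.
From January 7, 2014 through January 12, 2014 inclusive is 6 days; tolling adds 6 days: January 30, 2014 + 6 days = February 5, 2014.

February 5, 2014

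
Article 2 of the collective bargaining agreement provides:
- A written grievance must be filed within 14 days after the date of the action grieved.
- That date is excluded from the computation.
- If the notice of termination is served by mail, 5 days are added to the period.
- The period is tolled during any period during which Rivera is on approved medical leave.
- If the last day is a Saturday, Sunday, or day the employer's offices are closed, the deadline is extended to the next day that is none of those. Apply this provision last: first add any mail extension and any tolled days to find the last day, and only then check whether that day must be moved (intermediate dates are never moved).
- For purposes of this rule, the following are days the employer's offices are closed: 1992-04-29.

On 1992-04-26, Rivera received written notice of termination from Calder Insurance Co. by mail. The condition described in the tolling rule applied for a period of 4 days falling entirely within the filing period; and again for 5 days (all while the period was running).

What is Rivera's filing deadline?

14 days after 1992-04-26 is May 10, 1992.
Service was by mail, adding 5 days: May 10, 1992 + 5 days = May 15, 1992.
Tolling adds 4 days: May 15, 1992 + 4 days = May 19, 1992.
Tolling adds 5 days: May 19, 1992 + 5 days = May 24, 1992.
May 24, 1992 is Sunday. The next qualifying day is May 25, 1992.

May 25, 1992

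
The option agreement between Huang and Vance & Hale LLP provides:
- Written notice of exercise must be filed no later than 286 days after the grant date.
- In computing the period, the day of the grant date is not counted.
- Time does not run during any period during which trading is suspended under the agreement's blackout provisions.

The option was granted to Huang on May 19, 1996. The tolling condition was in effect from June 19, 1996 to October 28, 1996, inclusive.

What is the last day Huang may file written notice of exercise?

286 days after May 19, 1996 is March 1, 1997.
From June 19, 1996 through October 28, 1996 inclusive is 132 days; tolling adds 132 days: March 1, 1997 + 132 days = July 11, 1997.

July 11, 1997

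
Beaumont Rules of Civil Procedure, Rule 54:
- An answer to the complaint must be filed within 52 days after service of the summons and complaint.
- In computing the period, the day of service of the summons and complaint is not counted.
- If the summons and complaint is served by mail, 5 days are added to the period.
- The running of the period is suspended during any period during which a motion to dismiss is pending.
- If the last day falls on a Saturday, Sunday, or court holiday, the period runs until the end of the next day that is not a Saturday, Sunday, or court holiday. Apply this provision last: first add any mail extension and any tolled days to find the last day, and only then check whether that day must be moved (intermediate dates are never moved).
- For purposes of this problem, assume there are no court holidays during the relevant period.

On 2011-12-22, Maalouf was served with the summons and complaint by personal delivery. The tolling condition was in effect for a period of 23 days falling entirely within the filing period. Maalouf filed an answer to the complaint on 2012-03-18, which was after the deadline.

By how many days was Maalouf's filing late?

12 days

52 days after 2011-12-22 is February 12, 2012.
Service was not by mail, so no mail extension applies.
Tolling adds 23 days: February 12, 2012 + 23 days = March 6, 2012.
March 6, 2012 is a Tuesday and not a court holiday, so no extension applies.
The deadline is March 6, 2012; from March 6, 2012 to March 18, 2012 is 12 days.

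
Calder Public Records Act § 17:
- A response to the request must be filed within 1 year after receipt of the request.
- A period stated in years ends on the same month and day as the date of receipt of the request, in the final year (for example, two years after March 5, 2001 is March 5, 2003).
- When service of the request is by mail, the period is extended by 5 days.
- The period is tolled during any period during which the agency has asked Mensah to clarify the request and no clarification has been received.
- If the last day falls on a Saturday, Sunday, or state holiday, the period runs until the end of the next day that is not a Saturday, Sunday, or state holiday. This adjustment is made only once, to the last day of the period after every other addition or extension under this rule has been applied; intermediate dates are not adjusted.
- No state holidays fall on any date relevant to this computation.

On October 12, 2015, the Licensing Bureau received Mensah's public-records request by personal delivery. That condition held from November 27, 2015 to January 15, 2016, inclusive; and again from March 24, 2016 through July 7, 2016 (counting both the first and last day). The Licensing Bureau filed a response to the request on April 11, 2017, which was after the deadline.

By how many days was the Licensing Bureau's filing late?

25 days

1 year after October 12, 2015 is October 12, 2016.
Service was not by mail, so no mail extension applies.
From November 27, 2015 through January 15, 2016 inclusive is 50 days; tolling adds 50 days: October 12, 2016 + 50 days = December 1, 2016.
From March 24, 2016 through July 7, 2016 inclusive is 106 days; tolling adds 106 days: December 1, 2016 + 106 days = March 17, 2017.
March 17, 2017 is a Friday and not a state holiday, so no extension applies.
The deadline is March 17, 2017; from March 17, 2017 to April 11, 2017 is 25 days.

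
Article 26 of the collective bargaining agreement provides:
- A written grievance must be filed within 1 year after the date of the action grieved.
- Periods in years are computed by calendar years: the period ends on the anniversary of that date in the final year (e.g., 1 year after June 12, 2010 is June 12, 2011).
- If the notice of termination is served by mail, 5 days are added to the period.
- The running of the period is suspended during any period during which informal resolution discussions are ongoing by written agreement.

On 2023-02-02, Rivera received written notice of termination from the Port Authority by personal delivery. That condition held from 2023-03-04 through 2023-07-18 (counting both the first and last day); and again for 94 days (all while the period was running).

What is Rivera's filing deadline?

September 20, 2024

1 year after 2023-02-02 is February 2, 2024.
Service was not by mail, so no mail extension applies.
From March 4, 2023 through July 18, 2023 inclusive is 137 days; tolling adds 137 days: February 2, 2024 + 137 days = June 18, 2024.
Tolling adds 94 days: June 18, 2024 + 94 days = September 20, 2024.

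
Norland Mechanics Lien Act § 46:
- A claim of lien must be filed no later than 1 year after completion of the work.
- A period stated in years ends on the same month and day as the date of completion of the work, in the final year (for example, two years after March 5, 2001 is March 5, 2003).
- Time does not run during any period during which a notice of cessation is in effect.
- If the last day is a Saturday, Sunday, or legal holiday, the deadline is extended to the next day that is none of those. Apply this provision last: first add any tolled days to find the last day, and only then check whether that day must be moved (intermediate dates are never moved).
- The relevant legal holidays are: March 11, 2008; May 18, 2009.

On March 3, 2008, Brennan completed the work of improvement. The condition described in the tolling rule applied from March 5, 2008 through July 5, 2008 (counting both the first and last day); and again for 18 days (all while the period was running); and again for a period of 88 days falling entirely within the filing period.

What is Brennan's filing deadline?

1 year after March 3, 2008 is March 3, 2009.
From March 5, 2008 through July 5, 2008 inclusive is 123 days; tolling adds 123 days: March 3, 2009 + 123 days = July 4, 2009.
Tolling adds 18 days: July 4, 2009 + 18 days = July 22, 2009.
Tolling adds 88 days: July 22, 2009 + 88 days = October 18, 2009.
October 18, 2009 is Sunday. The next qualifying day is October 19, 2009.

October 19, 2009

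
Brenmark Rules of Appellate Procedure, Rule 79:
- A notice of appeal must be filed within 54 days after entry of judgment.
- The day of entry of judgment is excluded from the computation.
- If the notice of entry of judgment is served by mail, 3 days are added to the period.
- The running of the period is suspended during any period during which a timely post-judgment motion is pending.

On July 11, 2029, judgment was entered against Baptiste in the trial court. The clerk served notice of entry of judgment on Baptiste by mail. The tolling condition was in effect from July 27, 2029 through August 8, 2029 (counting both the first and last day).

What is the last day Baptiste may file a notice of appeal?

54 days after July 11, 2029 is September 3, 2029.
Service was by mail, adding 3 days: September 3, 2029 + 3 days = September 6, 2029.
From July 27, 2029 through August 8, 2029 inclusive is 13 days; tolling adds 13 days: September 6, 2029 + 13 days = September 19, 2029.

September 19, 2029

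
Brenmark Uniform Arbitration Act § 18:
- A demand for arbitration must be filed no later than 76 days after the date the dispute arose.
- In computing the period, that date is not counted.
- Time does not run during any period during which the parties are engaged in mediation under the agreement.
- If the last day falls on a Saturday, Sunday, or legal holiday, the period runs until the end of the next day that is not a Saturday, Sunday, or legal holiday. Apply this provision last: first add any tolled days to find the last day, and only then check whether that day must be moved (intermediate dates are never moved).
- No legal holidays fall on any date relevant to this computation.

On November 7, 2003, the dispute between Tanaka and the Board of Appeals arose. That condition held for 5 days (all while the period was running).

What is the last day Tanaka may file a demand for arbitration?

76 days after November 7, 2003 is January 22, 2004.
Tolling adds 5 days: January 22, 2004 + 5 days = January 27, 2004.
January 27, 2004 is a Tuesday and not a legal holiday, so no extension applies.

January 27, 2004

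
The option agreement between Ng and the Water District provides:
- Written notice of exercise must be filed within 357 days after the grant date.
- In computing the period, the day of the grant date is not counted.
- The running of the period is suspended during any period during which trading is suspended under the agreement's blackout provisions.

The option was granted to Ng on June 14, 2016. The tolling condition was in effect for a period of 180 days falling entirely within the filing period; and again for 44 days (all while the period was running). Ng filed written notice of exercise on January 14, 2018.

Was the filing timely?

Yes

357 days after June 14, 2016 is June 6, 2017.
Tolling adds 180 days: June 6, 2017 + 180 days = December 3, 2017.
Tolling adds 44 days: December 3, 2017 + 44 days = January 16, 2018.
The deadline is January 16, 2018; the filing on January 14, 2018 is on or before that date.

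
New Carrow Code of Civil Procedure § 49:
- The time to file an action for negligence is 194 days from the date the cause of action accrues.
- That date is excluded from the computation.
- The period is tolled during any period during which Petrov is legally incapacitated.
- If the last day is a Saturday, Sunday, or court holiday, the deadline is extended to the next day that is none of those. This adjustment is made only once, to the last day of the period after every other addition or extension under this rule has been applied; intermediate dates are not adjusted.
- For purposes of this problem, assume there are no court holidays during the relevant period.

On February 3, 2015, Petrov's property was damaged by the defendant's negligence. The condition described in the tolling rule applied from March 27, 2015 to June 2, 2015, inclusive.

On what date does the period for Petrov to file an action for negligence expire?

October 23, 2015

194 days after February 3, 2015 is August 16, 2015.
From March 27, 2015 through June 2, 2015 inclusive is 68 days; tolling adds 68 days: August 16, 2015 + 68 days = October 23, 2015.
October 23, 2015 is a Friday and not a court holiday, so no extension applies.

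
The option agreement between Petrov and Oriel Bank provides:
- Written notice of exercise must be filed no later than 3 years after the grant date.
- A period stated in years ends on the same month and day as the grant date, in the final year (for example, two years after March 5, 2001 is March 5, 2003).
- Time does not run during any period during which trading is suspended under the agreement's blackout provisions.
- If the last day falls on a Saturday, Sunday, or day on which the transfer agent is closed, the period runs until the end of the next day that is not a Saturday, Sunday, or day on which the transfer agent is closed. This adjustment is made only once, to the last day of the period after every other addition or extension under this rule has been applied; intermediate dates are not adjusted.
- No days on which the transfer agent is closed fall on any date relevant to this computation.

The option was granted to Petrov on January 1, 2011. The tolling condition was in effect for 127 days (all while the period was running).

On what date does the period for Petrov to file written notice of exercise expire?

May 8, 2014

3 years after January 1, 2011 is January 1, 2014.
Tolling adds 127 days: January 1, 2014 + 127 days = May 8, 2014.
May 8, 2014 is a Thursday and not a day on which the transfer agent is closed, so no extension applies.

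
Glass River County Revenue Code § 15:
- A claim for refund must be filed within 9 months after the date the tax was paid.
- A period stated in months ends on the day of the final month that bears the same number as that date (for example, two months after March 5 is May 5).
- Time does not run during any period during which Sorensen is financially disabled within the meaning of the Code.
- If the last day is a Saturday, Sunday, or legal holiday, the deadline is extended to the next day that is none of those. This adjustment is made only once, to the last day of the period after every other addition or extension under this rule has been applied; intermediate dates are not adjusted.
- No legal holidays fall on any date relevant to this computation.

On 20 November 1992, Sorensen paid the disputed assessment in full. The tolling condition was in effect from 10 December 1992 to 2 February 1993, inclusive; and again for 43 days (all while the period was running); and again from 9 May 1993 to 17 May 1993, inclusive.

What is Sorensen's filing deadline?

December 6, 1993

9 months after 20 November 1992 is August 20, 1993.
From December 10, 1992 through February 2, 1993 inclusive is 55 days; tolling adds 55 days: August 20, 1993 + 55 days = October 14, 1993.
Tolling adds 43 days: October 14, 1993 + 43 days = November 26, 1993.
From May 9, 1993 through May 17, 1993 inclusive is 9 days; tolling adds 9 days: November 26, 1993 + 9 days = December 5, 1993.
December 5, 1993 is Sunday. The next qualifying day is December 6, 1993.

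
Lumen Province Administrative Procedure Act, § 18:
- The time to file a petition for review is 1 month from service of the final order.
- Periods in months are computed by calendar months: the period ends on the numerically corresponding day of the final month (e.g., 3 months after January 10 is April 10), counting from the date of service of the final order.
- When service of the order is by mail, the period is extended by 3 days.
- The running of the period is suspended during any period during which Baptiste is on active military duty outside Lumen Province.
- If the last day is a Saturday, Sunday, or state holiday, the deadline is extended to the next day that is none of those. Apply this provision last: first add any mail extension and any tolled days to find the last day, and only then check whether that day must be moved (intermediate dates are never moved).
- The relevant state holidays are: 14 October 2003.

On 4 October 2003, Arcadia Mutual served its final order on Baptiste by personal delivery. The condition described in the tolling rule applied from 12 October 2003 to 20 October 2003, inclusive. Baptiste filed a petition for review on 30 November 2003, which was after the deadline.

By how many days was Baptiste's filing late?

17 days

1 month after 4 October 2003 is November 4, 2003.
Service was not by mail, so no mail extension applies.
From October 12, 2003 through October 20, 2003 inclusive is 9 days; tolling adds 9 days: November 4, 2003 + 9 days = November 13, 2003.
November 13, 2003 is a Thursday and not a state holiday, so no extension applies.
The deadline is November 13, 2003; from November 13, 2003 to November 30, 2003 is 17 days.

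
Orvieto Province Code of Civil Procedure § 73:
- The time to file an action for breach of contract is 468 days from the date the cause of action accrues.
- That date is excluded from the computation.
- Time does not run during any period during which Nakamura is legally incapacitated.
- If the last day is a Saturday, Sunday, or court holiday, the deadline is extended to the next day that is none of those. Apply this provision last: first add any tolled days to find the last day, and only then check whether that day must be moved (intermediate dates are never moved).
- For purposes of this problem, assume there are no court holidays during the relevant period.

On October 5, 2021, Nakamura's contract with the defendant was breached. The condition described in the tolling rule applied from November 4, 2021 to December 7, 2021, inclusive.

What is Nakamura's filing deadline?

468 days after October 5, 2021 is January 16, 2023.
From November 4, 2021 through December 7, 2021 inclusive is 34 days; tolling adds 34 days: January 16, 2023 + 34 days = February 19, 2023.
February 19, 2023 is Sunday. The next qualifying day is February 20, 2023.

February 20, 2023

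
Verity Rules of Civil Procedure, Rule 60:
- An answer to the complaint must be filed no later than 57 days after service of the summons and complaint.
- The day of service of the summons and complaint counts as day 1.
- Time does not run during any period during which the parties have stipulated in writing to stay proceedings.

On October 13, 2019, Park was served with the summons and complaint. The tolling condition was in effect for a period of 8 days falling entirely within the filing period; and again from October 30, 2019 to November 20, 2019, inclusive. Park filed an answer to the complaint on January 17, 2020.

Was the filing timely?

Counting October 13, 2019 as day 1, day 57 is December 8, 2019.
Tolling adds 8 days: December 8, 2019 + 8 days = December 16, 2019.
From October 30, 2019 through November 20, 2019 inclusive is 22 days; tolling adds 22 days: December 16, 2019 + 22 days = January 7, 2020.
The deadline is January 7, 2020; the filing on January 17, 2020 is after that date.

No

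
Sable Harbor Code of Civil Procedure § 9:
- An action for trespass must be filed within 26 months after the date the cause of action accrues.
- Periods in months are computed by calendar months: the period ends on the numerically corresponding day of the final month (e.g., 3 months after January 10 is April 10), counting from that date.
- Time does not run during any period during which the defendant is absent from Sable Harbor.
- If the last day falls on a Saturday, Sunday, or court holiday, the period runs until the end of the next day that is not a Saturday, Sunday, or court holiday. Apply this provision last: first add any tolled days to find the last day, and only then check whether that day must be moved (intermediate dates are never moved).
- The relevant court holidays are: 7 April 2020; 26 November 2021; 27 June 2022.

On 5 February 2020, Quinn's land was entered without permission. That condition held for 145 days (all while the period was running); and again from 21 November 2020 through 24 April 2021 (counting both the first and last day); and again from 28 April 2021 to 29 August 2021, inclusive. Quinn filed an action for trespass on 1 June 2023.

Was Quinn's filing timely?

Yes

26 months after 5 February 2020 is April 5, 2022.
Tolling adds 145 days: April 5, 2022 + 145 days = August 28, 2022.
From November 21, 2020 through April 24, 2021 inclusive is 155 days; tolling adds 155 days: August 28, 2022 + 155 days = January 30, 2023.
From April 28, 2021 through August 29, 2021 inclusive is 124 days; tolling adds 124 days: January 30, 2023 + 124 days = June 3, 2023.
June 3, 2023 is Saturday; June 4, 2023 is Sunday. The next qualifying day is June 5, 2023.
The deadline is June 5, 2023; the filing on June 1, 2023 is on or before that date.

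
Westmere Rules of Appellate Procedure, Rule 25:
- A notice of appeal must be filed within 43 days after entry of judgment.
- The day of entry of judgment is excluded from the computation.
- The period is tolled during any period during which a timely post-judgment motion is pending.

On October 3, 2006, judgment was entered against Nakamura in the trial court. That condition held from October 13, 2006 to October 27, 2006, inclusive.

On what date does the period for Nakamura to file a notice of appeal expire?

43 days after October 3, 2006 is November 15, 2006.
From October 13, 2006 through October 27, 2006 inclusive is 15 days; tolling adds 15 days: November 15, 2006 + 15 days = November 30, 2006.

November 30, 2006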